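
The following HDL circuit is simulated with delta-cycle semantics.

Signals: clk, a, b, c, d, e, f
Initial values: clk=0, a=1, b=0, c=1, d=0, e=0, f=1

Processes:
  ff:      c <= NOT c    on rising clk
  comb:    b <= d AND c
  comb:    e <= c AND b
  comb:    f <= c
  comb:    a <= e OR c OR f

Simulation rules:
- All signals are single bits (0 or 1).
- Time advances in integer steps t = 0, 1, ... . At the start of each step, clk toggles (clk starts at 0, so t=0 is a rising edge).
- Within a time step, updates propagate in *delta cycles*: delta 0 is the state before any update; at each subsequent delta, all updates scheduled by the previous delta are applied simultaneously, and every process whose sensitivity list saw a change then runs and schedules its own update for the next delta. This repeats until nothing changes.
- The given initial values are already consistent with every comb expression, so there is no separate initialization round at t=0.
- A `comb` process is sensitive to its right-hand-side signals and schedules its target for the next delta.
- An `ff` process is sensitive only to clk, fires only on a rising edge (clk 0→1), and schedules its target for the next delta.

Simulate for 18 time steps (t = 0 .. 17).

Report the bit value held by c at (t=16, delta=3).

t0.Δ0 clk=0 d=0 c=1 a=1 b=0 f=1 e=0
t0.Δ1 clk=1 d=0 c=1 a=1 b=0 f=1 e=0
t0.Δ2 clk=1 d=0 c=0 a=1 b=0 f=1 e=0
t0.Δ3 clk=1 d=0 c=0 a=1 b=0 f=0 e=0
t0.Δ4 clk=1 d=0 c=0 a=0 b=0 f=0 e=0
t1.Δ0 clk=1 d=0 c=0 a=0 b=0 f=0 e=0
t1.Δ1 clk=0 d=0 c=0 a=0 b=0 f=0 e=0
t2.Δ0 clk=0 d=0 c=0 a=0 b=0 f=0 e=0
t2.Δ1 clk=1 d=0 c=0 a=0 b=0 f=0 e=0
t2.Δ2 clk=1 d=0 c=1 a=0 b=0 f=0 e=0
t2.Δ3 clk=1 d=0 c=1 a=1 b=0 f=1 e=0
t3.Δ0 clk=1 d=0 c=1 a=1 b=0 f=1 e=0
t3.Δ1 clk=0 d=0 c=1 a=1 b=0 f=1 e=0
t4.Δ0 clk=0 d=0 c=1 a=1 b=0 f=1 e=0
t4.Δ1 clk=1 d=0 c=1 a=1 b=0 f=1 e=0
t4.Δ2 clk=1 d=0 c=0 a=1 b=0 f=1 e=0
t4.Δ3 clk=1 d=0 c=0 a=1 b=0 f=0 e=0
t4.Δ4 clk=1 d=0 c=0 a=0 b=0 f=0 e=0
t5.Δ0 clk=1 d=0 c=0 a=0 b=0 f=0 e=0
t5.Δ1 clk=0 d=0 c=0 a=0 b=0 f=0 e=0
t6.Δ0 clk=0 d=0 c=0 a=0 b=0 f=0 e=0
t6.Δ1 clk=1 d=0 c=0 a=0 b=0 f=0 e=0
t6.Δ2 clk=1 d=0 c=1 a=0 b=0 f=0 e=0
t6.Δ3 clk=1 d=0 c=1 a=1 b=0 f=1 e=0
t7.Δ0 clk=1 d=0 c=1 a=1 b=0 f=1 e=0
t7.Δ1 clk=0 d=0 c=1 a=1 b=0 f=1 e=0
t8.Δ0 clk=0 d=0 c=1 a=1 b=0 f=1 e=0
t8.Δ1 clk=1 d=0 c=1 a=1 b=0 f=1 e=0
t8.Δ2 clk=1 d=0 c=0 a=1 b=0 f=1 e=0
t8.Δ3 clk=1 d=0 c=0 a=1 b=0 f=0 e=0
t8.Δ4 clk=1 d=0 c=0 a=0 b=0 f=0 e=0
t9.Δ0 clk=1 d=0 c=0 a=0 b=0 f=0 e=0
t9.Δ1 clk=0 d=0 c=0 a=0 b=0 f=0 e=0
t10.Δ0 clk=0 d=0 c=0 a=0 b=0 f=0 e=0
t10.Δ1 clk=1 d=0 c=0 a=0 b=0 f=0 e=0
t10.Δ2 clk=1 d=0 c=1 a=0 b=0 f=0 e=0
t10.Δ3 clk=1 d=0 c=1 a=1 b=0 f=1 e=0
t11.Δ0 clk=1 d=0 c=1 a=1 b=0 f=1 e=0
t11.Δ1 clk=0 d=0 c=1 a=1 b=0 f=1 e=0
t12.Δ0 clk=0 d=0 c=1 a=1 b=0 f=1 e=0
t12.Δ1 clk=1 d=0 c=1 a=1 b=0 f=1 e=0
t12.Δ2 clk=1 d=0 c=0 a=1 b=0 f=1 e=0
t12.Δ3 clk=1 d=0 c=0 a=1 b=0 f=0 e=0
t12.Δ4 clk=1 d=0 c=0 a=0 b=0 f=0 e=0
t13.Δ0 clk=1 d=0 c=0 a=0 b=0 f=0 e=0
t13.Δ1 clk=0 d=0 c=0 a=0 b=0 f=0 e=0
t14.Δ0 clk=0 d=0 c=0 a=0 b=0 f=0 e=0
t14.Δ1 clk=1 d=0 c=0 a=0 b=0 f=0 e=0
t14.Δ2 clk=1 d=0 c=1 a=0 b=0 f=0 e=0
t14.Δ3 clk=1 d=0 c=1 a=1 b=0 f=1 e=0
t15.Δ0 clk=1 d=0 c=1 a=1 b=0 f=1 e=0
t15.Δ1 clk=0 d=0 c=1 a=1 b=0 f=1 e=0
t16.Δ0 clk=0 d=0 c=1 a=1 b=0 f=1 e=0
t16.Δ1 clk=1 d=0 c=1 a=1 b=0 f=1 e=0
t16.Δ2 clk=1 d=0 c=0 a=1 b=0 f=1 e=0
t16.Δ3 clk=1 d=0 c=0 a=1 b=0 f=0 e=0
t16.Δ4 clk=1 d=0 c=0 a=0 b=0 f=0 e=0
t17.Δ0 clk=1 d=0 c=0 a=0 b=0 f=0 e=0
t17.Δ1 clk=0 d=0 c=0 a=0 b=0 f=0 e=0

0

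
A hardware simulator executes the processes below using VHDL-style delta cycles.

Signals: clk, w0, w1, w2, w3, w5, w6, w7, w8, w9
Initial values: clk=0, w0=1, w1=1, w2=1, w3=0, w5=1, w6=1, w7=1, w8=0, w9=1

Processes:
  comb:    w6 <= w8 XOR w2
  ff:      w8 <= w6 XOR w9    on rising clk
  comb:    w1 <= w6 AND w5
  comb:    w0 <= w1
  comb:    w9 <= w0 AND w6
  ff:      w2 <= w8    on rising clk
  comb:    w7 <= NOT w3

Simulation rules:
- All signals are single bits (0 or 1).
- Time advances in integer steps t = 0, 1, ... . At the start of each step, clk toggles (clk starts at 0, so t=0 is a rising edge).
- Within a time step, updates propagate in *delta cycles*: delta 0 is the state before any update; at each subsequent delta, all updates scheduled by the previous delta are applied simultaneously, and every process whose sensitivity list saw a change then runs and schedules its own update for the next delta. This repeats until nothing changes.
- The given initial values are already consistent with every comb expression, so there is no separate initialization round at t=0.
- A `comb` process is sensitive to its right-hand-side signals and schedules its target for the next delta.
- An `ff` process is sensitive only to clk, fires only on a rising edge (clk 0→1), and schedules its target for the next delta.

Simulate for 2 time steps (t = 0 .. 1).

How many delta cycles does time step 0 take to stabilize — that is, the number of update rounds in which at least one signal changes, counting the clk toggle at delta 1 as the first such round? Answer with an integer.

5

t0.Δ0 w8=0 w7=1 w3=0 w6=1 clk=0 w0=1 w9=1 w2=1 w5=1 w1=1
t0.Δ1 w8=0 w7=1 w3=0 w6=1 clk=1 w0=1 w9=1 w2=1 w5=1 w1=1
t0.Δ2 w8=0 w7=1 w3=0 w6=1 clk=1 w0=1 w9=1 w2=0 w5=1 w1=1
t0.Δ3 w8=0 w7=1 w3=0 w6=0 clk=1 w0=1 w9=1 w2=0 w5=1 w1=1
t0.Δ4 w8=0 w7=1 w3=0 w6=0 clk=1 w0=1 w9=0 w2=0 w5=1 w1=0
t0.Δ5 w8=0 w7=1 w3=0 w6=0 clk=1 w0=0 w9=0 w2=0 w5=1 w1=0
t1.Δ0 w8=0 w7=1 w3=0 w6=0 clk=1 w0=0 w9=0 w2=0 w5=1 w1=0
t1.Δ1 w8=0 w7=1 w3=0 w6=0 clk=0 w0=0 w9=0 w2=0 w5=1 w1=0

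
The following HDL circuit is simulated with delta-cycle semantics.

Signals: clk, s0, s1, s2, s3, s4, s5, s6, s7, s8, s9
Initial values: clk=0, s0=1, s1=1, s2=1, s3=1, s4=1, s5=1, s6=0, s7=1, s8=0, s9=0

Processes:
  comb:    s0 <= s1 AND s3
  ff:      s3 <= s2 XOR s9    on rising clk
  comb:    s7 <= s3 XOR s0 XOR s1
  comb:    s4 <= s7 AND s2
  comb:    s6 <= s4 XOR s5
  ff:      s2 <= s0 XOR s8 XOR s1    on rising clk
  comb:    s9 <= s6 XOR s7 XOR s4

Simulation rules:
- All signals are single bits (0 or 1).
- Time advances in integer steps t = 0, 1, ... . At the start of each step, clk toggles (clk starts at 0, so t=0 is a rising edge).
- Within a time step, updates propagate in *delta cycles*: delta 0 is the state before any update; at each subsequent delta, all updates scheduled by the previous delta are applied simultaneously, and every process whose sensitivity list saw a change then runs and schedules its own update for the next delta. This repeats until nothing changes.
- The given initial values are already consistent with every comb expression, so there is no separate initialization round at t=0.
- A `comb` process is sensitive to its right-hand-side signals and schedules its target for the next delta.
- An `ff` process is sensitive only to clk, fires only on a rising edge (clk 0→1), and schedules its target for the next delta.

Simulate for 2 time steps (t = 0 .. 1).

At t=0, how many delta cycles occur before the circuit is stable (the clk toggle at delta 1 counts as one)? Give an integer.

t=0 Δ0: s7=1 s2=1 clk=0 s6=0 s8=0 s3=1 s1=1 s4=1 s0=1 s5=1 s9=0
  Δ1: clk:0→1
  Δ2: s2:1→0
  Δ3: s4:1→0
  Δ4: s6:0→1, s9:0→1
  Δ5: s9:1→0
  (5Δ to stable)
t=1 Δ0: s7=1 s2=0 clk=1 s6=1 s8=0 s3=1 s1=1 s4=0 s0=1 s5=1 s9=0
  Δ1: clk:1→0
  (1Δ to stable)

5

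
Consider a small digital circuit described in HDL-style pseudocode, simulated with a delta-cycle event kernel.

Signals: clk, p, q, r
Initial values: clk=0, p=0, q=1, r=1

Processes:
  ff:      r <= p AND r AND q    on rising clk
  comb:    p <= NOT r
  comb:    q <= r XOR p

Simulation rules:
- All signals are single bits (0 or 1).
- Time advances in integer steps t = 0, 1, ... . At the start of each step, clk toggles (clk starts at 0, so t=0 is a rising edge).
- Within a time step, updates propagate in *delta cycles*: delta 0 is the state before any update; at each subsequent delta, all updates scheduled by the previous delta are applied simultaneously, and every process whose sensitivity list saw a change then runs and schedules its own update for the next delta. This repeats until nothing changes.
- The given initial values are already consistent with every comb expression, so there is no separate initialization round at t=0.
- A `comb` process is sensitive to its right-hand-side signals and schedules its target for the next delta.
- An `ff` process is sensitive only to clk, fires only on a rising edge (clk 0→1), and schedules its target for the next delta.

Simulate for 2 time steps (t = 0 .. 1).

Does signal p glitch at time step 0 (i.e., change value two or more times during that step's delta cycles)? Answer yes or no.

no

[bits: r,p,q,clk]
t=0: Δ0=1010 Δ1=1011 Δ2=0011 Δ3=0101 Δ4=0111 | 4Δ
t=1: Δ0=0111 Δ1=0110 | 1Δ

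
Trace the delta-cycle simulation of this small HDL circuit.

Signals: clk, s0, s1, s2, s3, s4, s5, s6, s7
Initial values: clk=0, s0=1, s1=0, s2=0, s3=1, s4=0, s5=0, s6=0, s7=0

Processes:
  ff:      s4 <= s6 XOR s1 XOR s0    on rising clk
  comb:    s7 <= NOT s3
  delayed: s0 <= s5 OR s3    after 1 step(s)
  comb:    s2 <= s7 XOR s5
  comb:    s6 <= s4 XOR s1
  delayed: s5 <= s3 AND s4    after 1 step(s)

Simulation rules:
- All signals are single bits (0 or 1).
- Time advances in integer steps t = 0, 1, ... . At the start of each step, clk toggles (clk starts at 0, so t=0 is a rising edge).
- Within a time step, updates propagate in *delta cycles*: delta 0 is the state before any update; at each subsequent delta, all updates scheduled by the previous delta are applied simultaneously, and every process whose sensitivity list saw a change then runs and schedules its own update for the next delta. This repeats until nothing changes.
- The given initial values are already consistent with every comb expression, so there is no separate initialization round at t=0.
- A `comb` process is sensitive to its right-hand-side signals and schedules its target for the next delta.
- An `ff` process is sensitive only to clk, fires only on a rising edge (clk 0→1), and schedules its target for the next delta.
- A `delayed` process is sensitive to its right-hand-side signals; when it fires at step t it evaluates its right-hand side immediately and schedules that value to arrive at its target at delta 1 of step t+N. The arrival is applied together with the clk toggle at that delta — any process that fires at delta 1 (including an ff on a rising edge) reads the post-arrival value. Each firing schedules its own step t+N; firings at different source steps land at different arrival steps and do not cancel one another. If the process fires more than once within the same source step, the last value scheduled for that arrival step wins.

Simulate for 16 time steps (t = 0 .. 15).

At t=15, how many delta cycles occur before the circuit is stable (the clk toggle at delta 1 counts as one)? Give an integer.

2

[bits: s6,s1,s5,s7,clk,s0,s4,s2,s3]
t=0: Δ0=000001001 Δ1=000011001 Δ2=000011101 Δ3=100011101 | 3Δ
t=1: Δ0=100011101 Δ1=101001101 Δ2=101001111 | 2Δ
t=2: Δ0=101001111 Δ1=101011111 Δ2=101011011 Δ3=001011011 | 3Δ
t=3: Δ0=001011011 Δ1=000001011 Δ2=000001001 | 2Δ
t=4: Δ0=000001001 Δ1=000011001 Δ2=000011101 Δ3=100011101 | 3Δ
t=5: Δ0=100011101 Δ1=101001101 Δ2=101001111 | 2Δ
t=6: Δ0=101001111 Δ1=101011111 Δ2=101011011 Δ3=001011011 | 3Δ
t=7: Δ0=001011011 Δ1=000001011 Δ2=000001001 | 2Δ
t=8: Δ0=000001001 Δ1=000011001 Δ2=000011101 Δ3=100011101 | 3Δ
t=9: Δ0=100011101 Δ1=101001101 Δ2=101001111 | 2Δ
t=10: Δ0=101001111 Δ1=101011111 Δ2=101011011 Δ3=001011011 | 3Δ
t=11: Δ0=001011011 Δ1=000001011 Δ2=000001001 | 2Δ
t=12: Δ0=000001001 Δ1=000011001 Δ2=000011101 Δ3=100011101 | 3Δ
t=13: Δ0=100011101 Δ1=101001101 Δ2=101001111 | 2Δ
t=14: Δ0=101001111 Δ1=101011111 Δ2=101011011 Δ3=001011011 | 3Δ
t=15: Δ0=001011011 Δ1=000001011 Δ2=000001001 | 2Δ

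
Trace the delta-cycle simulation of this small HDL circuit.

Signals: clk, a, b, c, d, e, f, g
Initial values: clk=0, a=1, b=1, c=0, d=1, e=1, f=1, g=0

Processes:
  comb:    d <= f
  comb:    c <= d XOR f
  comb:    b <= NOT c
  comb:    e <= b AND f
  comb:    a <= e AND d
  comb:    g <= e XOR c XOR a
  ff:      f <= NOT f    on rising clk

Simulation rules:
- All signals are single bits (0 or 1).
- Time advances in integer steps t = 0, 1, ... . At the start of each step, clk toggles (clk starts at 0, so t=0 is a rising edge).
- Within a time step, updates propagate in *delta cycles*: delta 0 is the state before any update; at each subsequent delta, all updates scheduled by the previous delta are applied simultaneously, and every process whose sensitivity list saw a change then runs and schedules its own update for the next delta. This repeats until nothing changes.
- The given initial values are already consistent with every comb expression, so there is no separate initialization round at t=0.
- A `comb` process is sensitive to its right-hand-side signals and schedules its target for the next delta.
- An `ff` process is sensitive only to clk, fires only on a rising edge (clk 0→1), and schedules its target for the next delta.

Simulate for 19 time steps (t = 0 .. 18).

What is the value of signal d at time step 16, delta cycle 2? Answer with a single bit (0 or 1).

1

t0.Δ0 d=1 e=1 c=0 g=0 b=1 f=1 clk=0 a=1
t0.Δ1 d=1 e=1 c=0 g=0 b=1 f=1 clk=1 a=1
t0.Δ2 d=1 e=1 c=0 g=0 b=1 f=0 clk=1 a=1
t0.Δ3 d=0 e=0 c=1 g=0 b=1 f=0 clk=1 a=1
t0.Δ4 d=0 e=0 c=0 g=0 b=0 f=0 clk=1 a=0
t0.Δ5 d=0 e=0 c=0 g=0 b=1 f=0 clk=1 a=0
t1.Δ0 d=0 e=0 c=0 g=0 b=1 f=0 clk=1 a=0
t1.Δ1 d=0 e=0 c=0 g=0 b=1 f=0 clk=0 a=0
t2.Δ0 d=0 e=0 c=0 g=0 b=1 f=0 clk=0 a=0
t2.Δ1 d=0 e=0 c=0 g=0 b=1 f=0 clk=1 a=0
t2.Δ2 d=0 e=0 c=0 g=0 b=1 f=1 clk=1 a=0
t2.Δ3 d=1 e=1 c=1 g=0 b=1 f=1 clk=1 a=0
t2.Δ4 d=1 e=1 c=0 g=0 b=0 f=1 clk=1 a=1
t2.Δ5 d=1 e=0 c=0 g=0 b=1 f=1 clk=1 a=1
t2.Δ6 d=1 e=1 c=0 g=1 b=1 f=1 clk=1 a=0
t2.Δ7 d=1 e=1 c=0 g=1 b=1 f=1 clk=1 a=1
t2.Δ8 d=1 e=1 c=0 g=0 b=1 f=1 clk=1 a=1
t3.Δ0 d=1 e=1 c=0 g=0 b=1 f=1 clk=1 a=1
t3.Δ1 d=1 e=1 c=0 g=0 b=1 f=1 clk=0 a=1
t4.Δ0 d=1 e=1 c=0 g=0 b=1 f=1 clk=0 a=1
t4.Δ1 d=1 e=1 c=0 g=0 b=1 f=1 clk=1 a=1
t4.Δ2 d=1 e=1 c=0 g=0 b=1 f=0 clk=1 a=1
t4.Δ3 d=0 e=0 c=1 g=0 b=1 f=0 clk=1 a=1
t4.Δ4 d=0 e=0 c=0 g=0 b=0 f=0 clk=1 a=0
t4.Δ5 d=0 e=0 c=0 g=0 b=1 f=0 clk=1 a=0
t5.Δ0 d=0 e=0 c=0 g=0 b=1 f=0 clk=1 a=0
t5.Δ1 d=0 e=0 c=0 g=0 b=1 f=0 clk=0 a=0
t6.Δ0 d=0 e=0 c=0 g=0 b=1 f=0 clk=0 a=0
t6.Δ1 d=0 e=0 c=0 g=0 b=1 f=0 clk=1 a=0
t6.Δ2 d=0 e=0 c=0 g=0 b=1 f=1 clk=1 a=0
t6.Δ3 d=1 e=1 c=1 g=0 b=1 f=1 clk=1 a=0
t6.Δ4 d=1 e=1 c=0 g=0 b=0 f=1 clk=1 a=1
t6.Δ5 d=1 e=0 c=0 g=0 b=1 f=1 clk=1 a=1
t6.Δ6 d=1 e=1 c=0 g=1 b=1 f=1 clk=1 a=0
t6.Δ7 d=1 e=1 c=0 g=1 b=1 f=1 clk=1 a=1
t6.Δ8 d=1 e=1 c=0 g=0 b=1 f=1 clk=1 a=1
t7.Δ0 d=1 e=1 c=0 g=0 b=1 f=1 clk=1 a=1
t7.Δ1 d=1 e=1 c=0 g=0 b=1 f=1 clk=0 a=1
t8.Δ0 d=1 e=1 c=0 g=0 b=1 f=1 clk=0 a=1
t8.Δ1 d=1 e=1 c=0 g=0 b=1 f=1 clk=1 a=1
t8.Δ2 d=1 e=1 c=0 g=0 b=1 f=0 clk=1 a=1
t8.Δ3 d=0 e=0 c=1 g=0 b=1 f=0 clk=1 a=1
t8.Δ4 d=0 e=0 c=0 g=0 b=0 f=0 clk=1 a=0
t8.Δ5 d=0 e=0 c=0 g=0 b=1 f=0 clk=1 a=0
t9.Δ0 d=0 e=0 c=0 g=0 b=1 f=0 clk=1 a=0
t9.Δ1 d=0 e=0 c=0 g=0 b=1 f=0 clk=0 a=0
t10.Δ0 d=0 e=0 c=0 g=0 b=1 f=0 clk=0 a=0
t10.Δ1 d=0 e=0 c=0 g=0 b=1 f=0 clk=1 a=0
t10.Δ2 d=0 e=0 c=0 g=0 b=1 f=1 clk=1 a=0
t10.Δ3 d=1 e=1 c=1 g=0 b=1 f=1 clk=1 a=0
t10.Δ4 d=1 e=1 c=0 g=0 b=0 f=1 clk=1 a=1
t10.Δ5 d=1 e=0 c=0 g=0 b=1 f=1 clk=1 a=1
t10.Δ6 d=1 e=1 c=0 g=1 b=1 f=1 clk=1 a=0
t10.Δ7 d=1 e=1 c=0 g=1 b=1 f=1 clk=1 a=1
t10.Δ8 d=1 e=1 c=0 g=0 b=1 f=1 clk=1 a=1
t11.Δ0 d=1 e=1 c=0 g=0 b=1 f=1 clk=1 a=1
t11.Δ1 d=1 e=1 c=0 g=0 b=1 f=1 clk=0 a=1
t12.Δ0 d=1 e=1 c=0 g=0 b=1 f=1 clk=0 a=1
t12.Δ1 d=1 e=1 c=0 g=0 b=1 f=1 clk=1 a=1
t12.Δ2 d=1 e=1 c=0 g=0 b=1 f=0 clk=1 a=1
t12.Δ3 d=0 e=0 c=1 g=0 b=1 f=0 clk=1 a=1
t12.Δ4 d=0 e=0 c=0 g=0 b=0 f=0 clk=1 a=0
t12.Δ5 d=0 e=0 c=0 g=0 b=1 f=0 clk=1 a=0
t13.Δ0 d=0 e=0 c=0 g=0 b=1 f=0 clk=1 a=0
t13.Δ1 d=0 e=0 c=0 g=0 b=1 f=0 clk=0 a=0
t14.Δ0 d=0 e=0 c=0 g=0 b=1 f=0 clk=0 a=0
t14.Δ1 d=0 e=0 c=0 g=0 b=1 f=0 clk=1 a=0
t14.Δ2 d=0 e=0 c=0 g=0 b=1 f=1 clk=1 a=0
t14.Δ3 d=1 e=1 c=1 g=0 b=1 f=1 clk=1 a=0
t14.Δ4 d=1 e=1 c=0 g=0 b=0 f=1 clk=1 a=1
t14.Δ5 d=1 e=0 c=0 g=0 b=1 f=1 clk=1 a=1
t14.Δ6 d=1 e=1 c=0 g=1 b=1 f=1 clk=1 a=0
t14.Δ7 d=1 e=1 c=0 g=1 b=1 f=1 clk=1 a=1
t14.Δ8 d=1 e=1 c=0 g=0 b=1 f=1 clk=1 a=1
t15.Δ0 d=1 e=1 c=0 g=0 b=1 f=1 clk=1 a=1
t15.Δ1 d=1 e=1 c=0 g=0 b=1 f=1 clk=0 a=1
t16.Δ0 d=1 e=1 c=0 g=0 b=1 f=1 clk=0 a=1
t16.Δ1 d=1 e=1 c=0 g=0 b=1 f=1 clk=1 a=1
t16.Δ2 d=1 e=1 c=0 g=0 b=1 f=0 clk=1 a=1
t16.Δ3 d=0 e=0 c=1 g=0 b=1 f=0 clk=1 a=1
t16.Δ4 d=0 e=0 c=0 g=0 b=0 f=0 clk=1 a=0
t16.Δ5 d=0 e=0 c=0 g=0 b=1 f=0 clk=1 a=0
t17.Δ0 d=0 e=0 c=0 g=0 b=1 f=0 clk=1 a=0
t17.Δ1 d=0 e=0 c=0 g=0 b=1 f=0 clk=0 a=0
t18.Δ0 d=0 e=0 c=0 g=0 b=1 f=0 clk=0 a=0
t18.Δ1 d=0 e=0 c=0 g=0 b=1 f=0 clk=1 a=0
t18.Δ2 d=0 e=0 c=0 g=0 b=1 f=1 clk=1 a=0
t18.Δ3 d=1 e=1 c=1 g=0 b=1 f=1 clk=1 a=0
t18.Δ4 d=1 e=1 c=0 g=0 b=0 f=1 clk=1 a=1
t18.Δ5 d=1 e=0 c=0 g=0 b=1 f=1 clk=1 a=1
t18.Δ6 d=1 e=1 c=0 g=1 b=1 f=1 clk=1 a=0
t18.Δ7 d=1 e=1 c=0 g=1 b=1 f=1 clk=1 a=1
t18.Δ8 d=1 e=1 c=0 g=0 b=1 f=1 clk=1 a=1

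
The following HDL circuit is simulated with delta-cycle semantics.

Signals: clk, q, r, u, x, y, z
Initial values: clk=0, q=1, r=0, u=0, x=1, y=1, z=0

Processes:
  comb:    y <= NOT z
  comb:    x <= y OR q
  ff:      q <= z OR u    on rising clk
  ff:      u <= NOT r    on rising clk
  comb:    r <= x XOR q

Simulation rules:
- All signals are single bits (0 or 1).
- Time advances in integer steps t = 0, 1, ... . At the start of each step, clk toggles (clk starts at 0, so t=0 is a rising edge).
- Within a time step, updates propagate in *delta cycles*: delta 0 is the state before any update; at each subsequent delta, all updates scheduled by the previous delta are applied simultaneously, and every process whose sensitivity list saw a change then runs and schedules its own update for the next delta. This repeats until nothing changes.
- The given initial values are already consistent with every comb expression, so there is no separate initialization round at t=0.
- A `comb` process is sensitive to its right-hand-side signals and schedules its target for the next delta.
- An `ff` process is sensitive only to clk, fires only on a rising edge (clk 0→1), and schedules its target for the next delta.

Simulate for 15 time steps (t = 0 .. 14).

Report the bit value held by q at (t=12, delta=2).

[bits: x,q,z,r,y,u,clk]
t=0: Δ0=1100100 Δ1=1100101 Δ2=1000111 Δ3=1001111 | 3Δ
t=1: Δ0=1001111 Δ1=1001110 | 1Δ
t=2: Δ0=1001110 Δ1=1001111 Δ2=1101101 Δ3=1100101 | 3Δ
t=3: Δ0=1100101 Δ1=1100100 | 1Δ
t=4: Δ0=1100100 Δ1=1100101 Δ2=1000111 Δ3=1001111 | 3Δ
t=5: Δ0=1001111 Δ1=1001110 | 1Δ
t=6: Δ0=1001110 Δ1=1001111 Δ2=1101101 Δ3=1100101 | 3Δ
t=7: Δ0=1100101 Δ1=1100100 | 1Δ
t=8: Δ0=1100100 Δ1=1100101 Δ2=1000111 Δ3=1001111 | 3Δ
t=9: Δ0=1001111 Δ1=1001110 | 1Δ
t=10: Δ0=1001110 Δ1=1001111 Δ2=1101101 Δ3=1100101 | 3Δ
t=11: Δ0=1100101 Δ1=1100100 | 1Δ
t=12: Δ0=1100100 Δ1=1100101 Δ2=1000111 Δ3=1001111 | 3Δ
t=13: Δ0=1001111 Δ1=1001110 | 1Δ
t=14: Δ0=1001110 Δ1=1001111 Δ2=1101101 Δ3=1100101 | 3Δ

0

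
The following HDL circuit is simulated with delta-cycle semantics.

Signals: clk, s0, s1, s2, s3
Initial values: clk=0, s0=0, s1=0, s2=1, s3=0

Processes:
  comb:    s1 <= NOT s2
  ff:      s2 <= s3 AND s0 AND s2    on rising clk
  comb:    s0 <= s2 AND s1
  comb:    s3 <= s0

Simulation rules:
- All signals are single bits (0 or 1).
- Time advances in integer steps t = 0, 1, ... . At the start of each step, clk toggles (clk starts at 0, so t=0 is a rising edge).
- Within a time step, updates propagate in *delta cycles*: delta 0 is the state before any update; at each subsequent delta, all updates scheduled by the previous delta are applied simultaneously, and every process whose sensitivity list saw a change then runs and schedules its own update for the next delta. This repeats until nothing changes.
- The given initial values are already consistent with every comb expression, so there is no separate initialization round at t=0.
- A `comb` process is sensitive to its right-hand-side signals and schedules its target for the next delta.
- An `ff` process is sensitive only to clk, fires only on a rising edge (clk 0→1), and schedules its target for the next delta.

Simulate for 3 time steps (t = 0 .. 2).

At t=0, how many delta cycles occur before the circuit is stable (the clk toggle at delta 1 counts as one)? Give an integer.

3

t0.Δ0 clk=0 s3=0 s1=0 s2=1 s0=0
t0.Δ1 clk=1 s3=0 s1=0 s2=1 s0=0
t0.Δ2 clk=1 s3=0 s1=0 s2=0 s0=0
t0.Δ3 clk=1 s3=0 s1=1 s2=0 s0=0
t1.Δ0 clk=1 s3=0 s1=1 s2=0 s0=0
t1.Δ1 clk=0 s3=0 s1=1 s2=0 s0=0
t2.Δ0 clk=0 s3=0 s1=1 s2=0 s0=0
t2.Δ1 clk=1 s3=0 s1=1 s2=0 s0=0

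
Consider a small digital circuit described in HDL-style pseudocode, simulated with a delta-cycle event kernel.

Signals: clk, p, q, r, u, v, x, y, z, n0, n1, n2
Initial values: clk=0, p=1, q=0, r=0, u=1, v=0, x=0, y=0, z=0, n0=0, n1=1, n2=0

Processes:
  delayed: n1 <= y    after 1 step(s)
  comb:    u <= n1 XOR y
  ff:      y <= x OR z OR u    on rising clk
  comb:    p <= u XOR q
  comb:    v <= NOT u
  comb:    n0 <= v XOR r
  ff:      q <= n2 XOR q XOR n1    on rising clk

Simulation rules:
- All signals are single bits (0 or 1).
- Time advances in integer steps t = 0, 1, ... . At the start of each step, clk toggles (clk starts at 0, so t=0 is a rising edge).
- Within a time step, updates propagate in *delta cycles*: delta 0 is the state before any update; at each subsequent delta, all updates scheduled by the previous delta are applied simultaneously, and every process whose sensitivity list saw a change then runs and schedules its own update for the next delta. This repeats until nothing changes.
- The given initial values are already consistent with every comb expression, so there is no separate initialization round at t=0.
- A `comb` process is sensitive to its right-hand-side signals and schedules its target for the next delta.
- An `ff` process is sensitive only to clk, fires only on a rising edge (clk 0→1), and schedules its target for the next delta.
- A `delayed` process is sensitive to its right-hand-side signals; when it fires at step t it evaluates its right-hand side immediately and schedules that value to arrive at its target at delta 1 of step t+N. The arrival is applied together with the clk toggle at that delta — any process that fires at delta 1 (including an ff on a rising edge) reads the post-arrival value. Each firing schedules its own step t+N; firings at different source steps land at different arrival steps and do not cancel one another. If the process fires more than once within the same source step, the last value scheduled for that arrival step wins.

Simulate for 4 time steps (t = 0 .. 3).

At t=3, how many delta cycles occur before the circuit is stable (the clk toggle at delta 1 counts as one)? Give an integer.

[bits: u,n0,q,n1,y,r,v,n2,x,p,clk,z]
t=0: Δ0=100100000100 Δ1=100100000110 Δ2=101110000110 Δ3=001110000010 Δ4=001110100110 Δ5=011110100110 | 5Δ
t=1: Δ0=011110100110 Δ1=011110100100 | 1Δ
t=2: Δ0=011110100100 Δ1=011110100110 Δ2=010100100110 Δ3=110100100010 Δ4=110100000110 Δ5=100100000110 | 5Δ
t=3: Δ0=100100000110 Δ1=100000000100 Δ2=000000000100 Δ3=000000100000 Δ4=010000100000 | 4Δ

4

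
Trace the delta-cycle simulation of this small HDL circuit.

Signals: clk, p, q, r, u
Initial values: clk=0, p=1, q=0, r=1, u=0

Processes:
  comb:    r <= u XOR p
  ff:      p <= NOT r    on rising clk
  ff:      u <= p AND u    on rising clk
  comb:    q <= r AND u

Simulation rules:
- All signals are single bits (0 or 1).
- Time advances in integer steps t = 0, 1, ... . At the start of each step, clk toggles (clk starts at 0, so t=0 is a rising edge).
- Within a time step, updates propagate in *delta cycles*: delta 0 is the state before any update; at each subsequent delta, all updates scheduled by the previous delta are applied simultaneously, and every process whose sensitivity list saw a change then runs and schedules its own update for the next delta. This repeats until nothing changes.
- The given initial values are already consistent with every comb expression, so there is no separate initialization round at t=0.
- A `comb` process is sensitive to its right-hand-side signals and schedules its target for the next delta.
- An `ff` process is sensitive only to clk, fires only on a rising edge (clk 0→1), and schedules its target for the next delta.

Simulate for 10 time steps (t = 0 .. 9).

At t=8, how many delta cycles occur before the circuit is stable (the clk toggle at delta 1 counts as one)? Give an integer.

3

t0.Δ0 u=0 clk=0 q=0 r=1 p=1
t0.Δ1 u=0 clk=1 q=0 r=1 p=1
t0.Δ2 u=0 clk=1 q=0 r=1 p=0
t0.Δ3 u=0 clk=1 q=0 r=0 p=0
t1.Δ0 u=0 clk=1 q=0 r=0 p=0
t1.Δ1 u=0 clk=0 q=0 r=0 p=0
t2.Δ0 u=0 clk=0 q=0 r=0 p=0
t2.Δ1 u=0 clk=1 q=0 r=0 p=0
t2.Δ2 u=0 clk=1 q=0 r=0 p=1
t2.Δ3 u=0 clk=1 q=0 r=1 p=1
t3.Δ0 u=0 clk=1 q=0 r=1 p=1
t3.Δ1 u=0 clk=0 q=0 r=1 p=1
t4.Δ0 u=0 clk=0 q=0 r=1 p=1
t4.Δ1 u=0 clk=1 q=0 r=1 p=1
t4.Δ2 u=0 clk=1 q=0 r=1 p=0
t4.Δ3 u=0 clk=1 q=0 r=0 p=0
t5.Δ0 u=0 clk=1 q=0 r=0 p=0
t5.Δ1 u=0 clk=0 q=0 r=0 p=0
t6.Δ0 u=0 clk=0 q=0 r=0 p=0
t6.Δ1 u=0 clk=1 q=0 r=0 p=0
t6.Δ2 u=0 clk=1 q=0 r=0 p=1
t6.Δ3 u=0 clk=1 q=0 r=1 p=1
t7.Δ0 u=0 clk=1 q=0 r=1 p=1
t7.Δ1 u=0 clk=0 q=0 r=1 p=1
t8.Δ0 u=0 clk=0 q=0 r=1 p=1
t8.Δ1 u=0 clk=1 q=0 r=1 p=1
t8.Δ2 u=0 clk=1 q=0 r=1 p=0
t8.Δ3 u=0 clk=1 q=0 r=0 p=0
t9.Δ0 u=0 clk=1 q=0 r=0 p=0
t9.Δ1 u=0 clk=0 q=0 r=0 p=0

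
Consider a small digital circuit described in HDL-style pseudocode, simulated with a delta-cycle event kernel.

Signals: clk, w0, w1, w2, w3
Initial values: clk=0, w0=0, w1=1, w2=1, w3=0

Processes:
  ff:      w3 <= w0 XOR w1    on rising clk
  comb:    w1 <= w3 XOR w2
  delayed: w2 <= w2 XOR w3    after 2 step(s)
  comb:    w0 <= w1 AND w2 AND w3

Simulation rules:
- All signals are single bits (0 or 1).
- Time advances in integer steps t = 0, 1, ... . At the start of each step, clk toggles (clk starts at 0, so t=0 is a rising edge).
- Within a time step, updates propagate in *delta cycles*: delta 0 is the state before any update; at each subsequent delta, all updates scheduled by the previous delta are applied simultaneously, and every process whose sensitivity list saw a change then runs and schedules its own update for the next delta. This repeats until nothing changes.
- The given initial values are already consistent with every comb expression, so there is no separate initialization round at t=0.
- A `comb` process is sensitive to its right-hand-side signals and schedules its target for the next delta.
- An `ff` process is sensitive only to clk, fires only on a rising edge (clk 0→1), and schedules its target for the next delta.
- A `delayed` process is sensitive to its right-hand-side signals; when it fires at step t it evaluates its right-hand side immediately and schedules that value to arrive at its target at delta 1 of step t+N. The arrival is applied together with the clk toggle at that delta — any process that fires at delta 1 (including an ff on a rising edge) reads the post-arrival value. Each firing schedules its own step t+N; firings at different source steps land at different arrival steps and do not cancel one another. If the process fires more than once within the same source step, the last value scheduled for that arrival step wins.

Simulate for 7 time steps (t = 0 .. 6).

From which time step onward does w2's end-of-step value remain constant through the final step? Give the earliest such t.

2

[bits: clk,w3,w2,w1,w0]
t=0: Δ0=00110 Δ1=10110 Δ2=11110 Δ3=11101 Δ4=11100 | 4Δ
t=1: Δ0=11100 Δ1=01100 | 1Δ
t=2: Δ0=01100 Δ1=11000 Δ2=10010 Δ3=10000 | 3Δ
t=3: Δ0=10000 Δ1=00000 | 1Δ
t=4: Δ0=00000 Δ1=10000 | 1Δ
t=5: Δ0=10000 Δ1=00000 | 1Δ
t=6: Δ0=00000 Δ1=10000 | 1Δ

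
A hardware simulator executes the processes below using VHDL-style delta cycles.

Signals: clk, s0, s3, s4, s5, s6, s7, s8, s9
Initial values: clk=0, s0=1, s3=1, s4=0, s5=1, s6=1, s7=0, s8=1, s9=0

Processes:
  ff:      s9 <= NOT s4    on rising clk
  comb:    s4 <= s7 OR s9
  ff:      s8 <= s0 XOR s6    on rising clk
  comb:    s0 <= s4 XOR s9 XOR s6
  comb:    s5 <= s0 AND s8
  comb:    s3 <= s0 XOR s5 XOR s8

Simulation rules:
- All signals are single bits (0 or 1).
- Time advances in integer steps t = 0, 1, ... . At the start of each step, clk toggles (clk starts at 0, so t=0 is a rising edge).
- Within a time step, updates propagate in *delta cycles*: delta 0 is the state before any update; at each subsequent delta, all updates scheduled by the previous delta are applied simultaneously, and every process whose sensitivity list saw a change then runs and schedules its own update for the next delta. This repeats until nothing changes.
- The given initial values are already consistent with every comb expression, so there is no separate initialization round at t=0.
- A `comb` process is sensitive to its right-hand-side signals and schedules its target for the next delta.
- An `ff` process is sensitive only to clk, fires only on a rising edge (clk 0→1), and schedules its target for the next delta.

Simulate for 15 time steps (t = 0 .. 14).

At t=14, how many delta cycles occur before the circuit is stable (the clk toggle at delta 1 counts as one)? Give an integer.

5

[bits: s3,s5,s0,clk,s9,s7,s6,s8,s4]
t=0: Δ0=111000110 Δ1=111100110 Δ2=111110100 Δ3=000110101 Δ4=001110101 Δ5=101110101 | 5Δ
t=1: Δ0=101110101 Δ1=101010101 | 1Δ
t=2: Δ0=101010101 Δ1=101110101 Δ2=101100101 Δ3=100100100 Δ4=001100100 Δ5=101100100 | 5Δ
t=3: Δ0=101100100 Δ1=101000100 | 1Δ
t=4: Δ0=101000100 Δ1=101100100 Δ2=101110100 Δ3=100110101 Δ4=001110101 Δ5=101110101 | 5Δ
t=5: Δ0=101110101 Δ1=101010101 | 1Δ
t=6: Δ0=101010101 Δ1=101110101 Δ2=101100101 Δ3=100100100 Δ4=001100100 Δ5=101100100 | 5Δ
t=7: Δ0=101100100 Δ1=101000100 | 1Δ
t=8: Δ0=101000100 Δ1=101100100 Δ2=101110100 Δ3=100110101 Δ4=001110101 Δ5=101110101 | 5Δ
t=9: Δ0=101110101 Δ1=101010101 | 1Δ
t=10: Δ0=101010101 Δ1=101110101 Δ2=101100101 Δ3=100100100 Δ4=001100100 Δ5=101100100 | 5Δ
t=11: Δ0=101100100 Δ1=101000100 | 1Δ
t=12: Δ0=101000100 Δ1=101100100 Δ2=101110100 Δ3=100110101 Δ4=001110101 Δ5=101110101 | 5Δ
t=13: Δ0=101110101 Δ1=101010101 | 1Δ
t=14: Δ0=101010101 Δ1=101110101 Δ2=101100101 Δ3=100100100 Δ4=001100100 Δ5=101100100 | 5Δ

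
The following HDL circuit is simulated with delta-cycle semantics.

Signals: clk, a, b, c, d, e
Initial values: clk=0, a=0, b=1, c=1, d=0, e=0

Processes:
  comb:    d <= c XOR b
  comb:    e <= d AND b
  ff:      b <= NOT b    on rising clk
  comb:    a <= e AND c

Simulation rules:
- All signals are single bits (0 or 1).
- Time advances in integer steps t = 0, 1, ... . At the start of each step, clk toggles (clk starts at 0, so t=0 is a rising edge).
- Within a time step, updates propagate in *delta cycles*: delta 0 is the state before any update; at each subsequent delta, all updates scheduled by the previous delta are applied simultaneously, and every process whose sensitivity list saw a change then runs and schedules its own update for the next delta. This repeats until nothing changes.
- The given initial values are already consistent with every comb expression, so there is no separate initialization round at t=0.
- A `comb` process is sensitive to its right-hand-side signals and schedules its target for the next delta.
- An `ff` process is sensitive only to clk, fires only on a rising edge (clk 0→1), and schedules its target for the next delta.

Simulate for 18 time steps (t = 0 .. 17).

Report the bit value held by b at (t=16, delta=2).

0

t0.Δ0 c=1 a=0 d=0 b=1 clk=0 e=0
t0.Δ1 c=1 a=0 d=0 b=1 clk=1 e=0
t0.Δ2 c=1 a=0 d=0 b=0 clk=1 e=0
t0.Δ3 c=1 a=0 d=1 b=0 clk=1 e=0
t1.Δ0 c=1 a=0 d=1 b=0 clk=1 e=0
t1.Δ1 c=1 a=0 d=1 b=0 clk=0 e=0
t2.Δ0 c=1 a=0 d=1 b=0 clk=0 e=0
t2.Δ1 c=1 a=0 d=1 b=0 clk=1 e=0
t2.Δ2 c=1 a=0 d=1 b=1 clk=1 e=0
t2.Δ3 c=1 a=0 d=0 b=1 clk=1 e=1
t2.Δ4 c=1 a=1 d=0 b=1 clk=1 e=0
t2.Δ5 c=1 a=0 d=0 b=1 clk=1 e=0
t3.Δ0 c=1 a=0 d=0 b=1 clk=1 e=0
t3.Δ1 c=1 a=0 d=0 b=1 clk=0 e=0
t4.Δ0 c=1 a=0 d=0 b=1 clk=0 e=0
t4.Δ1 c=1 a=0 d=0 b=1 clk=1 e=0
t4.Δ2 c=1 a=0 d=0 b=0 clk=1 e=0
t4.Δ3 c=1 a=0 d=1 b=0 clk=1 e=0
t5.Δ0 c=1 a=0 d=1 b=0 clk=1 e=0
t5.Δ1 c=1 a=0 d=1 b=0 clk=0 e=0
t6.Δ0 c=1 a=0 d=1 b=0 clk=0 e=0
t6.Δ1 c=1 a=0 d=1 b=0 clk=1 e=0
t6.Δ2 c=1 a=0 d=1 b=1 clk=1 e=0
t6.Δ3 c=1 a=0 d=0 b=1 clk=1 e=1
t6.Δ4 c=1 a=1 d=0 b=1 clk=1 e=0
t6.Δ5 c=1 a=0 d=0 b=1 clk=1 e=0
t7.Δ0 c=1 a=0 d=0 b=1 clk=1 e=0
t7.Δ1 c=1 a=0 d=0 b=1 clk=0 e=0
t8.Δ0 c=1 a=0 d=0 b=1 clk=0 e=0
t8.Δ1 c=1 a=0 d=0 b=1 clk=1 e=0
t8.Δ2 c=1 a=0 d=0 b=0 clk=1 e=0
t8.Δ3 c=1 a=0 d=1 b=0 clk=1 e=0
t9.Δ0 c=1 a=0 d=1 b=0 clk=1 e=0
t9.Δ1 c=1 a=0 d=1 b=0 clk=0 e=0
t10.Δ0 c=1 a=0 d=1 b=0 clk=0 e=0
t10.Δ1 c=1 a=0 d=1 b=0 clk=1 e=0
t10.Δ2 c=1 a=0 d=1 b=1 clk=1 e=0
t10.Δ3 c=1 a=0 d=0 b=1 clk=1 e=1
t10.Δ4 c=1 a=1 d=0 b=1 clk=1 e=0
t10.Δ5 c=1 a=0 d=0 b=1 clk=1 e=0
t11.Δ0 c=1 a=0 d=0 b=1 clk=1 e=0
t11.Δ1 c=1 a=0 d=0 b=1 clk=0 e=0
t12.Δ0 c=1 a=0 d=0 b=1 clk=0 e=0
t12.Δ1 c=1 a=0 d=0 b=1 clk=1 e=0
t12.Δ2 c=1 a=0 d=0 b=0 clk=1 e=0
t12.Δ3 c=1 a=0 d=1 b=0 clk=1 e=0
t13.Δ0 c=1 a=0 d=1 b=0 clk=1 e=0
t13.Δ1 c=1 a=0 d=1 b=0 clk=0 e=0
t14.Δ0 c=1 a=0 d=1 b=0 clk=0 e=0
t14.Δ1 c=1 a=0 d=1 b=0 clk=1 e=0
t14.Δ2 c=1 a=0 d=1 b=1 clk=1 e=0
t14.Δ3 c=1 a=0 d=0 b=1 clk=1 e=1
t14.Δ4 c=1 a=1 d=0 b=1 clk=1 e=0
t14.Δ5 c=1 a=0 d=0 b=1 clk=1 e=0
t15.Δ0 c=1 a=0 d=0 b=1 clk=1 e=0
t15.Δ1 c=1 a=0 d=0 b=1 clk=0 e=0
t16.Δ0 c=1 a=0 d=0 b=1 clk=0 e=0
t16.Δ1 c=1 a=0 d=0 b=1 clk=1 e=0
t16.Δ2 c=1 a=0 d=0 b=0 clk=1 e=0
t16.Δ3 c=1 a=0 d=1 b=0 clk=1 e=0
t17.Δ0 c=1 a=0 d=1 b=0 clk=1 e=0
t17.Δ1 c=1 a=0 d=1 b=0 clk=0 e=0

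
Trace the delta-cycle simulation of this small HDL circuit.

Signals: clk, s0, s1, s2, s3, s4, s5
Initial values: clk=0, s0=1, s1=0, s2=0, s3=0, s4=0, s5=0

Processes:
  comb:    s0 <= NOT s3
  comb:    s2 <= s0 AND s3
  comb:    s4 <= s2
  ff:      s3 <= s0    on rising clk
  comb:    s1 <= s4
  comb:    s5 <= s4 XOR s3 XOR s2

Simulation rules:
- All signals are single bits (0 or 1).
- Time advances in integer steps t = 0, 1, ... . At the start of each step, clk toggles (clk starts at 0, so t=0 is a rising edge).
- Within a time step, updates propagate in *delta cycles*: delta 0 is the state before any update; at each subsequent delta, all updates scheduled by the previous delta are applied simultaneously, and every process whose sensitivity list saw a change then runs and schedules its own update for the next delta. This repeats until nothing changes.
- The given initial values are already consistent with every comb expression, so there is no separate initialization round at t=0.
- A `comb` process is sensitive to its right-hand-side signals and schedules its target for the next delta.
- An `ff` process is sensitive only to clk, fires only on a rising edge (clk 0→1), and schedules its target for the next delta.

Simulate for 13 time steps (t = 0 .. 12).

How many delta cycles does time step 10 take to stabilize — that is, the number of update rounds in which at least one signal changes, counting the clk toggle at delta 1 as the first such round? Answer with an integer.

3

t0.Δ0 s3=0 s2=0 clk=0 s1=0 s0=1 s5=0 s4=0
t0.Δ1 s3=0 s2=0 clk=1 s1=0 s0=1 s5=0 s4=0
t0.Δ2 s3=1 s2=0 clk=1 s1=0 s0=1 s5=0 s4=0
t0.Δ3 s3=1 s2=1 clk=1 s1=0 s0=0 s5=1 s4=0
t0.Δ4 s3=1 s2=0 clk=1 s1=0 s0=0 s5=0 s4=1
t0.Δ5 s3=1 s2=0 clk=1 s1=1 s0=0 s5=0 s4=0
t0.Δ6 s3=1 s2=0 clk=1 s1=0 s0=0 s5=1 s4=0
t1.Δ0 s3=1 s2=0 clk=1 s1=0 s0=0 s5=1 s4=0
t1.Δ1 s3=1 s2=0 clk=0 s1=0 s0=0 s5=1 s4=0
t2.Δ0 s3=1 s2=0 clk=0 s1=0 s0=0 s5=1 s4=0
t2.Δ1 s3=1 s2=0 clk=1 s1=0 s0=0 s5=1 s4=0
t2.Δ2 s3=0 s2=0 clk=1 s1=0 s0=0 s5=1 s4=0
t2.Δ3 s3=0 s2=0 clk=1 s1=0 s0=1 s5=0 s4=0
t3.Δ0 s3=0 s2=0 clk=1 s1=0 s0=1 s5=0 s4=0
t3.Δ1 s3=0 s2=0 clk=0 s1=0 s0=1 s5=0 s4=0
t4.Δ0 s3=0 s2=0 clk=0 s1=0 s0=1 s5=0 s4=0
t4.Δ1 s3=0 s2=0 clk=1 s1=0 s0=1 s5=0 s4=0
t4.Δ2 s3=1 s2=0 clk=1 s1=0 s0=1 s5=0 s4=0
t4.Δ3 s3=1 s2=1 clk=1 s1=0 s0=0 s5=1 s4=0
t4.Δ4 s3=1 s2=0 clk=1 s1=0 s0=0 s5=0 s4=1
t4.Δ5 s3=1 s2=0 clk=1 s1=1 s0=0 s5=0 s4=0
t4.Δ6 s3=1 s2=0 clk=1 s1=0 s0=0 s5=1 s4=0
t5.Δ0 s3=1 s2=0 clk=1 s1=0 s0=0 s5=1 s4=0
t5.Δ1 s3=1 s2=0 clk=0 s1=0 s0=0 s5=1 s4=0
t6.Δ0 s3=1 s2=0 clk=0 s1=0 s0=0 s5=1 s4=0
t6.Δ1 s3=1 s2=0 clk=1 s1=0 s0=0 s5=1 s4=0
t6.Δ2 s3=0 s2=0 clk=1 s1=0 s0=0 s5=1 s4=0
t6.Δ3 s3=0 s2=0 clk=1 s1=0 s0=1 s5=0 s4=0
t7.Δ0 s3=0 s2=0 clk=1 s1=0 s0=1 s5=0 s4=0
t7.Δ1 s3=0 s2=0 clk=0 s1=0 s0=1 s5=0 s4=0
t8.Δ0 s3=0 s2=0 clk=0 s1=0 s0=1 s5=0 s4=0
t8.Δ1 s3=0 s2=0 clk=1 s1=0 s0=1 s5=0 s4=0
t8.Δ2 s3=1 s2=0 clk=1 s1=0 s0=1 s5=0 s4=0
t8.Δ3 s3=1 s2=1 clk=1 s1=0 s0=0 s5=1 s4=0
t8.Δ4 s3=1 s2=0 clk=1 s1=0 s0=0 s5=0 s4=1
t8.Δ5 s3=1 s2=0 clk=1 s1=1 s0=0 s5=0 s4=0
t8.Δ6 s3=1 s2=0 clk=1 s1=0 s0=0 s5=1 s4=0
t9.Δ0 s3=1 s2=0 clk=1 s1=0 s0=0 s5=1 s4=0
t9.Δ1 s3=1 s2=0 clk=0 s1=0 s0=0 s5=1 s4=0
t10.Δ0 s3=1 s2=0 clk=0 s1=0 s0=0 s5=1 s4=0
t10.Δ1 s3=1 s2=0 clk=1 s1=0 s0=0 s5=1 s4=0
t10.Δ2 s3=0 s2=0 clk=1 s1=0 s0=0 s5=1 s4=0
t10.Δ3 s3=0 s2=0 clk=1 s1=0 s0=1 s5=0 s4=0
t11.Δ0 s3=0 s2=0 clk=1 s1=0 s0=1 s5=0 s4=0
t11.Δ1 s3=0 s2=0 clk=0 s1=0 s0=1 s5=0 s4=0
t12.Δ0 s3=0 s2=0 clk=0 s1=0 s0=1 s5=0 s4=0
t12.Δ1 s3=0 s2=0 clk=1 s1=0 s0=1 s5=0 s4=0
t12.Δ2 s3=1 s2=0 clk=1 s1=0 s0=1 s5=0 s4=0
t12.Δ3 s3=1 s2=1 clk=1 s1=0 s0=0 s5=1 s4=0
t12.Δ4 s3=1 s2=0 clk=1 s1=0 s0=0 s5=0 s4=1
t12.Δ5 s3=1 s2=0 clk=1 s1=1 s0=0 s5=0 s4=0
t12.Δ6 s3=1 s2=0 clk=1 s1=0 s0=0 s5=1 s4=0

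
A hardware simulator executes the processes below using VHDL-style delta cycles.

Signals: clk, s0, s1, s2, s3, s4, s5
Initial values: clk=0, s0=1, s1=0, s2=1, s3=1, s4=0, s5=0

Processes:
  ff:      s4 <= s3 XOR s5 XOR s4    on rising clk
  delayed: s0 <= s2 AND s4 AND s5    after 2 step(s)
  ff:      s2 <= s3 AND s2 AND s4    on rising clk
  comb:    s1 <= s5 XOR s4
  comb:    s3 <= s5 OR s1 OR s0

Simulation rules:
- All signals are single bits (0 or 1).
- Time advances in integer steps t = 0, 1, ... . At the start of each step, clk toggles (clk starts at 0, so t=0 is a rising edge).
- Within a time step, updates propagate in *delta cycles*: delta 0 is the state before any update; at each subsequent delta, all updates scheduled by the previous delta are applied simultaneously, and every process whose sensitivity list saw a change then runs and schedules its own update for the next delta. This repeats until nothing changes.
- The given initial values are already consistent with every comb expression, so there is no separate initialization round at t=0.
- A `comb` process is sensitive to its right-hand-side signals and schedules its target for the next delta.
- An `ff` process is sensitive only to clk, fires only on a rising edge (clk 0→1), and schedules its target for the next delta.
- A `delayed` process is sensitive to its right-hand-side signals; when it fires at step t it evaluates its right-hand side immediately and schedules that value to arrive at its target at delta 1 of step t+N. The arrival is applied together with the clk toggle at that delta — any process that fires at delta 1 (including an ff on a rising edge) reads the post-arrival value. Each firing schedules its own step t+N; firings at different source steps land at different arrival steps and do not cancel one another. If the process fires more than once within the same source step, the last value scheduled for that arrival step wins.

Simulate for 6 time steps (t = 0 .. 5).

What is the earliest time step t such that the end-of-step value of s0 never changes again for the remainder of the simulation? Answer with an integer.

t=0 Δ0: s0=1 s1=0 s2=1 s3=1 s5=0 s4=0 clk=0
  Δ1: clk:0→1
  Δ2: s2:1→0, s4:0→1
  Δ3: s1:0→1
  (3Δ to stable)
t=1 Δ0: s0=1 s1=1 s2=0 s3=1 s5=0 s4=1 clk=1
  Δ1: clk:1→0
  (1Δ to stable)
t=2 Δ0: s0=1 s1=1 s2=0 s3=1 s5=0 s4=1 clk=0
  Δ1: s0:1→0, clk:0→1
  Δ2: s4:1→0
  Δ3: s1:1→0
  Δ4: s3:1→0
  (4Δ to stable)
t=3 Δ0: s0=0 s1=0 s2=0 s3=0 s5=0 s4=0 clk=1
  Δ1: clk:1→0
  (1Δ to stable)
t=4 Δ0: s0=0 s1=0 s2=0 s3=0 s5=0 s4=0 clk=0
  Δ1: clk:0→1
  (1Δ to stable)
t=5 Δ0: s0=0 s1=0 s2=0 s3=0 s5=0 s4=0 clk=1
  Δ1: clk:1→0
  (1Δ to stable)

2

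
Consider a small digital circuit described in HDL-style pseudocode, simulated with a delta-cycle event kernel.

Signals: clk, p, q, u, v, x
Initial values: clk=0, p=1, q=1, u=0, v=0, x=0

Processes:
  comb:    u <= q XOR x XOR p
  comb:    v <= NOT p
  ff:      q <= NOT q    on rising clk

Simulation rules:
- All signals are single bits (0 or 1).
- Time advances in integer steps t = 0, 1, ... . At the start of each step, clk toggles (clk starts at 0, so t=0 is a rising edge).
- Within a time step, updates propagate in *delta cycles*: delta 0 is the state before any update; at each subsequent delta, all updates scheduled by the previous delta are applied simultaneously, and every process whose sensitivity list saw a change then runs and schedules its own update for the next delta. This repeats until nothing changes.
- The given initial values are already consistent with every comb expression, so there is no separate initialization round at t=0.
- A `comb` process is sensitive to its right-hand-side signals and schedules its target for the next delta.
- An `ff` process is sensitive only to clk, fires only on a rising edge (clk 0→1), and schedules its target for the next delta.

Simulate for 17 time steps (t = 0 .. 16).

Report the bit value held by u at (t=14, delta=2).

[bits: u,p,clk,x,v,q]
t=0: Δ0=010001 Δ1=011001 Δ2=011000 Δ3=111000 | 3Δ
t=1: Δ0=111000 Δ1=110000 | 1Δ
t=2: Δ0=110000 Δ1=111000 Δ2=111001 Δ3=011001 | 3Δ
t=3: Δ0=011001 Δ1=010001 | 1Δ
t=4: Δ0=010001 Δ1=011001 Δ2=011000 Δ3=111000 | 3Δ
t=5: Δ0=111000 Δ1=110000 | 1Δ
t=6: Δ0=110000 Δ1=111000 Δ2=111001 Δ3=011001 | 3Δ
t=7: Δ0=011001 Δ1=010001 | 1Δ
t=8: Δ0=010001 Δ1=011001 Δ2=011000 Δ3=111000 | 3Δ
t=9: Δ0=111000 Δ1=110000 | 1Δ
t=10: Δ0=110000 Δ1=111000 Δ2=111001 Δ3=011001 | 3Δ
t=11: Δ0=011001 Δ1=010001 | 1Δ
t=12: Δ0=010001 Δ1=011001 Δ2=011000 Δ3=111000 | 3Δ
t=13: Δ0=111000 Δ1=110000 | 1Δ
t=14: Δ0=110000 Δ1=111000 Δ2=111001 Δ3=011001 | 3Δ
t=15: Δ0=011001 Δ1=010001 | 1Δ
t=16: Δ0=010001 Δ1=011001 Δ2=011000 Δ3=111000 | 3Δ

1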